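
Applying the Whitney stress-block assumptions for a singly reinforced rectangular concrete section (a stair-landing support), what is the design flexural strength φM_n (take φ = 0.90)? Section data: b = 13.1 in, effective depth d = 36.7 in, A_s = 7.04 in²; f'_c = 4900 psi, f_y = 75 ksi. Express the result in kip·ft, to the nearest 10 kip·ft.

φM_n ≈ 1260 kip·ft

T = A_s f_y = 7.04 × 75 = 528 kips.
a = T/(0.85 f'_c b) = 528/(0.85 × 4.9 × 13.1) = 9.677 in.
M_n = T(d − a/2) = 528 × (36.7 − 4.8385) = 16822.9 kip·in = 16822.9/12 = 1401.91 kip·ft.
φM_n = 0.90 × 1401.91 = 1261.72 kip·ft.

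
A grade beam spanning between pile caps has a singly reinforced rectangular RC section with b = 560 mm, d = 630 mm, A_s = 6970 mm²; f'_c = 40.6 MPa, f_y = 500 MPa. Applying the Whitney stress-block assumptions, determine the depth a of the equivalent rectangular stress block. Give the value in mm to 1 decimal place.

T = A_s f_y = 6970 × 500 = 3485000 N = 3485 kN.
Setting C = 0.85 f'_c a b equal to T: a = 3485000/(0.85 × 40.6 × 560) = 180.3 mm.

a ≈ 180.3 mm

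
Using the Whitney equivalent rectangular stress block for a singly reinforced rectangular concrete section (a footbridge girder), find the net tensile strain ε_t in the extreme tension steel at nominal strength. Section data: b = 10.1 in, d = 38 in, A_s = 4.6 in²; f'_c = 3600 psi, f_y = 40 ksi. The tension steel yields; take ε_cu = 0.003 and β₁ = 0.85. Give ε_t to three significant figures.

ε_t ≈ 0.0133

a = A_s f_y/(0.85 f'_c b) = 5.954 in.
β₁ = 0.85, so c = a/β₁ = 5.954/0.85 = 7.005 in.
From the linear strain diagram with ε_cu = 0.003: ε_t = 0.003 (d − c)/c = 0.003 × (38 − 7.005)/7.005 = 0.0133.
Since ε_t ≥ 0.005, the section is tension-controlled.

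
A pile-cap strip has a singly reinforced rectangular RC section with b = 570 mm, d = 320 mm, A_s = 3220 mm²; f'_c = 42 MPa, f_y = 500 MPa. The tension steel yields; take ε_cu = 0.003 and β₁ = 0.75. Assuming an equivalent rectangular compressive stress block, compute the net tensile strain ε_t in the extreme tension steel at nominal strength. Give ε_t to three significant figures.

a = A_s f_y/(0.85 f'_c b) = 79.12 mm.
β₁ = 0.75, so c = a/β₁ = 79.12/0.75 = 105.49 mm.
From the linear strain diagram with ε_cu = 0.003: ε_t = 0.003 (d − c)/c = 0.003 × (320 − 105.49)/105.49 = 0.00610.
Since ε_t ≥ 0.005, the section is tension-controlled.

ε_t ≈ 0.00610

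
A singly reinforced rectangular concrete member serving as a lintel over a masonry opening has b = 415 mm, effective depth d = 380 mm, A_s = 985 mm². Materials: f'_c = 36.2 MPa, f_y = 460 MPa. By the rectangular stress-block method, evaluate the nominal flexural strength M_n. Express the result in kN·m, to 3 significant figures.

T = A_s f_y = 985 × 460 = 453100 N = 453.1 kN.
From C = T: a = T/(0.85 f'_c b) = 453100/(0.85 × 36.2 × 415) = 35.48 mm.
M_n = T(d − a/2) = 453.1 kN × (380 − 17.74) mm = 164.14 kN·m.

M_n ≈ 164 kN·m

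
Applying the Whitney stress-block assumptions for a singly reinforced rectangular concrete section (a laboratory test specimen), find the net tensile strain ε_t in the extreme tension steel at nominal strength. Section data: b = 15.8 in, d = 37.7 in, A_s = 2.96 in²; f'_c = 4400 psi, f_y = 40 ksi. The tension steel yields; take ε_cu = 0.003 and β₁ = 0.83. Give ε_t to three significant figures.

a = A_s f_y/(0.85 f'_c b) = 2.004 in.
β₁ = 0.83, so c = a/β₁ = 2.004/0.83 = 2.414 in.
From the linear strain diagram with ε_cu = 0.003: ε_t = 0.003 (d − c)/c = 0.003 × (37.7 − 2.414)/2.414 = 0.0439.
Since ε_t ≥ 0.005, the section is tension-controlled.

ε_t ≈ 0.0439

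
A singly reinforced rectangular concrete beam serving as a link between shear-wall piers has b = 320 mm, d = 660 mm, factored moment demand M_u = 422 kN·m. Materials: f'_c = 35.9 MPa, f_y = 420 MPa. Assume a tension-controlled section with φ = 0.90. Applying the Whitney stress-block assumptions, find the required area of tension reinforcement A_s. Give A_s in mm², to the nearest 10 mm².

M_n = M_u/φ = 422/0.90 = 468.889 kN·m.
With M_n = 0.85 f'_c a b (d − a/2), solve the quadratic for a:
a = d − √(d² − 2M_n/(0.85 f'_c b)) = 660 − √(660² − 2 × 468.889×10⁶/(0.85 × 35.9 × 320)) = 77.28 mm.
A_s = 0.85 f'_c a b / f_y = 0.85 × 35.9 × 77.28 × 320 / 420 = 1796.7 mm².

A_s ≈ 1800 mm²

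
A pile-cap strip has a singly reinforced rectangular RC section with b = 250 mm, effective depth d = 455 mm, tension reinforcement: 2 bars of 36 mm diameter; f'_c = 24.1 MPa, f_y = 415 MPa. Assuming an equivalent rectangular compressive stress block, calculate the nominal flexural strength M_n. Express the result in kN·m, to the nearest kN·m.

M_n ≈ 315 kN·m

A_s = 2 × 1018 = 2036 mm².
T = A_s f_y = 2036 × 415 = 844940 N = 844.94 kN.
From C = T: a = T/(0.85 f'_c b) = 844940/(0.85 × 24.1 × 250) = 164.99 mm.
M_n = T(d − a/2) = 844.94 kN × (455 − 82.495) mm = 314.74 kN·m.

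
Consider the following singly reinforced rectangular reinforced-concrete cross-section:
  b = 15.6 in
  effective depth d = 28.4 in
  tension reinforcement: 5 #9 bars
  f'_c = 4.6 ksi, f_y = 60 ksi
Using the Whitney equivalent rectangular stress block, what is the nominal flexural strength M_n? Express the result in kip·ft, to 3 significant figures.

M_n ≈ 649 kip·ft

A_s = 5 × 1 = 5 in².
T = A_s f_y = 5 × 60 = 300 kips.
a = T/(0.85 f'_c b) = 300/(0.85 × 4.6 × 15.6) = 4.918 in.
M_n = T(d − a/2) = 300 × (28.4 − 2.459) = 7782.3 kip·in = 7782.3/12 = 648.53 kip·ft.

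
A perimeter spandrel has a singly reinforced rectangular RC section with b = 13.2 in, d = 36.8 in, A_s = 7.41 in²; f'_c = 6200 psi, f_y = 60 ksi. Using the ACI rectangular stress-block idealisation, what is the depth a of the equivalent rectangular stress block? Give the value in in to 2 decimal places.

a ≈ 6.39 in

T = A_s f_y = 7.41 × 60 = 444.6 kips.
a = T/(0.85 f'_c b) = 444.6/(0.85 × 6.2 × 13.2) = 6.39 in.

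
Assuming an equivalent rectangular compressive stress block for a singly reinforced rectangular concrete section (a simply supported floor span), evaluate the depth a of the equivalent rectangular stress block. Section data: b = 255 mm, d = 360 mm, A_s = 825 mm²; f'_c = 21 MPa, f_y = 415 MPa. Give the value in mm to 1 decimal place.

a ≈ 75.2 mm

T = A_s f_y = 825 × 415 = 342375 N = 342.375 kN.
Setting C = 0.85 f'_c a b equal to T: a = 342375/(0.85 × 21 × 255) = 75.2 mm.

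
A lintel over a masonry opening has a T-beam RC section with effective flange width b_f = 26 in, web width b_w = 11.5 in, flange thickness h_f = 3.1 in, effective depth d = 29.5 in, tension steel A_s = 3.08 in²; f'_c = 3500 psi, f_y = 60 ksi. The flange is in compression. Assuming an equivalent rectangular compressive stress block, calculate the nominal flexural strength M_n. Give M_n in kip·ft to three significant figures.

Tension: T = A_s f_y = 3.08 × 60 = 184.8 kips.
Try a within the flange: a = T/(0.85 f'_c b_f) = 184.8/(0.85 × 3.5 × 26) = 2.389 in.
Since a = 2.389 ≤ h_f = 3.1 in, the stress block lies entirely in the flange; analyse as a rectangular beam of width b_f.
M_n = T(d − a/2) = 184.8 × (29.5 − 1.1945) = 5230.9 kip·in.
M_n = 5230.9/12 = 435.91 kip·ft.

M_n ≈ 436 kip·ft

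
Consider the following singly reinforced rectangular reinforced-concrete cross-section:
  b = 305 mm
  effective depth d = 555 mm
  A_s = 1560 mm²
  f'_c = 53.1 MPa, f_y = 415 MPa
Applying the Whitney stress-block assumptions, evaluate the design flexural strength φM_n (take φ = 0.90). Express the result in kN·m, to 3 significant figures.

T = A_s f_y = 1560 × 415 = 647400 N = 647.4 kN.
From C = T: a = T/(0.85 f'_c b) = 647400/(0.85 × 53.1 × 305) = 47.03 mm.
M_n = T(d − a/2) = 647.4 kN × (555 − 23.515) mm = 344.08 kN·m.
φM_n = 0.90 × 344.08 = 309.67 kN·m.

φM_n ≈ 310 kN·m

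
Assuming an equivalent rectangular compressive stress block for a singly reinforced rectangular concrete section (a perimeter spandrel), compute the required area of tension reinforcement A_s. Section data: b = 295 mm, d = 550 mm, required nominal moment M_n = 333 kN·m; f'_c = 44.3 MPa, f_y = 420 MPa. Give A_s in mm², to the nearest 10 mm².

A_s ≈ 1520 mm²

With M_n = 0.85 f'_c a b (d − a/2), solve the quadratic for a:
a = d − √(d² − 2M_n/(0.85 f'_c b)) = 550 − √(550² − 2 × 333×10⁶/(0.85 × 44.3 × 295)) = 57.51 mm.
A_s = 0.85 f'_c a b / f_y = 0.85 × 44.3 × 57.51 × 295 / 420 = 1521.0 mm².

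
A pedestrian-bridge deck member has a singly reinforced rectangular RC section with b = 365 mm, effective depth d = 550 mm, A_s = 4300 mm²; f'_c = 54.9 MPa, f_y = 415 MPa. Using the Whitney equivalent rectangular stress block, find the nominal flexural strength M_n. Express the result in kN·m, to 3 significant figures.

T = A_s f_y = 4300 × 415 = 1784500 N = 1784.5 kN.
From C = T: a = T/(0.85 f'_c b) = 1784500/(0.85 × 54.9 × 365) = 104.77 mm.
M_n = T(d − a/2) = 1784.5 kN × (550 − 52.385) mm = 887.99 kN·m.

M_n ≈ 888 kN·m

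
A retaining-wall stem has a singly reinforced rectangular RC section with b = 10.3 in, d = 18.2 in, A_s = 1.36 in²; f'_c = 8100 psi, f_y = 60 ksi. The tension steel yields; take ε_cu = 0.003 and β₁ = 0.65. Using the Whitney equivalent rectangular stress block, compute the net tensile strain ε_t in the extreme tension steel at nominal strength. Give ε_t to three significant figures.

a = A_s f_y/(0.85 f'_c b) = 1.151 in.
β₁ = 0.65, so c = a/β₁ = 1.151/0.65 = 1.771 in.
From the linear strain diagram with ε_cu = 0.003: ε_t = 0.003 (d − c)/c = 0.003 × (18.2 − 1.771)/1.771 = 0.0278.
Since ε_t ≥ 0.005, the section is tension-controlled.

ε_t ≈ 0.0278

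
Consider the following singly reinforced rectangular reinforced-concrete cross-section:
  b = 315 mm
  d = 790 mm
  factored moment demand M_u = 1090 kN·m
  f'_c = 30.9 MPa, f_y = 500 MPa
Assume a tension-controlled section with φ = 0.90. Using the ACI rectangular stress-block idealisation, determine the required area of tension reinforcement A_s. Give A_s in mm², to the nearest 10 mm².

M_n = M_u/φ = 1090/0.90 = 1211.11 kN·m.
With M_n = 0.85 f'_c a b (d − a/2), solve the quadratic for a:
a = d − √(d² − 2M_n/(0.85 f'_c b)) = 790 − √(790² − 2 × 1211.11×10⁶/(0.85 × 30.9 × 315)) = 214.39 mm.
A_s = 0.85 f'_c a b / f_y = 0.85 × 30.9 × 214.39 × 315 / 500 = 3547.5 mm².

A_s ≈ 3550 mm²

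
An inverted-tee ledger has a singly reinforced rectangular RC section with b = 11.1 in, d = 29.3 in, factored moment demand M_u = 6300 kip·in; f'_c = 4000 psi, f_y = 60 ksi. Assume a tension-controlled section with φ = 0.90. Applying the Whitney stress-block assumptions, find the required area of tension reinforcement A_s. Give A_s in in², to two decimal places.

A_s ≈ 4.54 in²

M_n = M_u/φ = 6300/0.90 = 7000 kip·in.
From M_n = 0.85 f'_c a b (d − a/2):
a = d − √(d² − 2M_n/(0.85 f'_c b)) = 29.3 − √(29.3² − 2 × 7000/(0.85 × 4 × 11.1)) = 7.220 in.
A_s = 0.85 f'_c a b / f_y = 0.85 × 4 × 7.220 × 11.1 / 60 = 4.541 in².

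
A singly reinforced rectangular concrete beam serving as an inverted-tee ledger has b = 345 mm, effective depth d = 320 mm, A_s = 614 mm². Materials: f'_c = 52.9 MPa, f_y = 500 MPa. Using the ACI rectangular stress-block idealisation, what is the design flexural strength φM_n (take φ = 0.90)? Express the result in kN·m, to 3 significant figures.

T = A_s f_y = 614 × 500 = 307000 N = 307 kN.
From C = T: a = T/(0.85 f'_c b) = 307000/(0.85 × 52.9 × 345) = 19.79 mm.
M_n = T(d − a/2) = 307 kN × (320 − 9.895) mm = 95.20 kN·m.
φM_n = 0.90 × 95.20 = 85.68 kN·m.

φM_n ≈ 85.7 kN·m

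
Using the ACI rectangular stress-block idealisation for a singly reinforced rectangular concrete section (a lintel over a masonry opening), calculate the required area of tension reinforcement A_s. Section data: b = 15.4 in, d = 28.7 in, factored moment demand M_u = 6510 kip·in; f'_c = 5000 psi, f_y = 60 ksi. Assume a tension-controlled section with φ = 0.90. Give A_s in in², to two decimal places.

M_n = M_u/φ = 6510/0.90 = 7233.33 kip·in.
From M_n = 0.85 f'_c a b (d − a/2):
a = d − √(d² − 2M_n/(0.85 f'_c b)) = 28.7 − √(28.7² − 2 × 7233.33/(0.85 × 5 × 15.4)) = 4.151 in.
A_s = 0.85 f'_c a b / f_y = 0.85 × 5 × 4.151 × 15.4 / 60 = 4.528 in².

A_s ≈ 4.53 in²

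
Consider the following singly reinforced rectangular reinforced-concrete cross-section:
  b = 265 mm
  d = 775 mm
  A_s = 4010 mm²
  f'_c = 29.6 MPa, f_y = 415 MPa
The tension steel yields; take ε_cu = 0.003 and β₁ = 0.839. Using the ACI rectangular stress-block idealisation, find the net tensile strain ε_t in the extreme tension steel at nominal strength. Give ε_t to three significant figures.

a = A_s f_y/(0.85 f'_c b) = 249.60 mm.
β₁ = 0.839, so c = a/β₁ = 249.60/0.839 = 297.50 mm.
From the linear strain diagram with ε_cu = 0.003: ε_t = 0.003 (d − c)/c = 0.003 × (775 − 297.50)/297.50 = 0.00482.
ε_t is between 0.004 and 0.005 — transition zone.

ε_t ≈ 0.00482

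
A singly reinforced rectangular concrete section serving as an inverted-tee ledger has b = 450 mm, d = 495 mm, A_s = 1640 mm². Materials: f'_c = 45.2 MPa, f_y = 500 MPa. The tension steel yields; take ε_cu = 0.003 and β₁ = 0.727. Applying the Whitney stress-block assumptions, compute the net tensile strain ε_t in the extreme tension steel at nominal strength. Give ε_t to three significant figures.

ε_t ≈ 0.0198

a = A_s f_y/(0.85 f'_c b) = 47.43 mm.
β₁ = 0.727, so c = a/β₁ = 47.43/0.727 = 65.24 mm.
From the linear strain diagram with ε_cu = 0.003: ε_t = 0.003 (d − c)/c = 0.003 × (495 − 65.24)/65.24 = 0.0198.
Since ε_t ≥ 0.005, the section is tension-controlled.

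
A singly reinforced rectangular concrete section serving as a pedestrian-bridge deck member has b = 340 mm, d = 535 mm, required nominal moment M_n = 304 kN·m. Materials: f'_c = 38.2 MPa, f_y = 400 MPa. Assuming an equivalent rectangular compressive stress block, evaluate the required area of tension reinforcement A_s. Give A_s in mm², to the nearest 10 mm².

A_s ≈ 1500 mm²

With M_n = 0.85 f'_c a b (d − a/2), solve the quadratic for a:
a = d − √(d² − 2M_n/(0.85 f'_c b)) = 535 − √(535² − 2 × 304×10⁶/(0.85 × 38.2 × 340)) = 54.22 mm.
A_s = 0.85 f'_c a b / f_y = 0.85 × 38.2 × 54.22 × 340 / 400 = 1496.4 mm².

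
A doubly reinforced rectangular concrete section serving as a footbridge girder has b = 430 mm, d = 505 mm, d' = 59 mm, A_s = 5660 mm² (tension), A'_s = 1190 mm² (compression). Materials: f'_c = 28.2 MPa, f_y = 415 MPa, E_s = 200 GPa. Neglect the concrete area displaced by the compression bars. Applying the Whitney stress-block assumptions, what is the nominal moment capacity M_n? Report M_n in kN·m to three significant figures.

Assume both tension and compression steel yield.
Net tension couple steel: A_s − A'_s = 4470 mm².
a = (A_s − A'_s) f_y / (0.85 f'_c b) = 1855050/(0.85 × 28.2 × 430) = 179.98 mm.
c = a/β₁ = 179.98/0.849 = 211.99 mm; ε'_s = 0.003(c − d')/c = 0.0022 ≥ f_y/E_s = 0.0021, so compression steel does yield.
M_n = (A_s − A'_s) f_y (d − a/2) + A'_s f_y (d − d') = [1855050 × (505 − 89.99) + 493850 × (505 − 59)] × 10⁻⁶ = 769.86 + 220.26 = 990.12 kN·m.

M_n ≈ 990 kN·m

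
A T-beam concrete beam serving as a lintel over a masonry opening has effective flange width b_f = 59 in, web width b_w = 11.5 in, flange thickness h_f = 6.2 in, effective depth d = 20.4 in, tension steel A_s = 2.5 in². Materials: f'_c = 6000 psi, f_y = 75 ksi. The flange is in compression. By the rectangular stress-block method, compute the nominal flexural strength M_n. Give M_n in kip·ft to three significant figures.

M_n ≈ 314 kip·ft

Tension: T = A_s f_y = 2.5 × 75 = 187.5 kips.
Try a within the flange: a = T/(0.85 f'_c b_f) = 187.5/(0.85 × 6 × 59) = 0.623 in.
Since a = 0.623 ≤ h_f = 6.2 in, the stress block lies entirely in the flange; analyse as a rectangular beam of width b_f.
M_n = T(d − a/2) = 187.5 × (20.4 − 0.3115) = 3766.6 kip·in.
M_n = 3766.6/12 = 313.88 kip·ft.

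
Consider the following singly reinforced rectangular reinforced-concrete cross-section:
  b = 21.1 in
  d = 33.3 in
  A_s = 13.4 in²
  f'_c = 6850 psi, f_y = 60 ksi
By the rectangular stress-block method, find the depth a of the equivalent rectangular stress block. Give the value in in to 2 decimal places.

a ≈ 6.54 in

T = A_s f_y = 13.4 × 60 = 804 kips.
a = T/(0.85 f'_c b) = 804/(0.85 × 6.85 × 21.1) = 6.54 in.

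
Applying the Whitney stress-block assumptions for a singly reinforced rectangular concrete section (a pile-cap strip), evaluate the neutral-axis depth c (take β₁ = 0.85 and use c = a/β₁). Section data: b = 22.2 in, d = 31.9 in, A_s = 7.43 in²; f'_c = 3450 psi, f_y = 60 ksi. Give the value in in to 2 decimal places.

T = A_s f_y = 7.43 × 60 = 445.8 kips.
a = T/(0.85 f'_c b) = 445.8/(0.85 × 3.45 × 22.2) = 6.8478 in.
With β₁ = 0.85, c = a/β₁ = 6.8478/0.85 = 8.06 in.

c ≈ 8.06 in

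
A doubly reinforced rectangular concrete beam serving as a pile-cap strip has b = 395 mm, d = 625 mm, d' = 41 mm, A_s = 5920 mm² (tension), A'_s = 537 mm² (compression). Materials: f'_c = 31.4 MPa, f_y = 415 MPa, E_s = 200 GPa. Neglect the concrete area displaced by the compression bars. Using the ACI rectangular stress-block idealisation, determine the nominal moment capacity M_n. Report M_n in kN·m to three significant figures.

M_n ≈ 1290 kN·m

Assume both tension and compression steel yield.
Net tension couple steel: A_s − A'_s = 5383 mm².
a = (A_s − A'_s) f_y / (0.85 f'_c b) = 2233945/(0.85 × 31.4 × 395) = 211.90 mm.
c = a/β₁ = 211.90/0.826 = 256.54 mm; ε'_s = 0.003(c − d')/c = 0.0025 ≥ f_y/E_s = 0.0021, so compression steel does yield.
M_n = (A_s − A'_s) f_y (d − a/2) + A'_s f_y (d − d') = [2233945 × (625 − 105.95) + 222855 × (625 − 41)] × 10⁻⁶ = 1159.53 + 130.15 = 1289.68 kN·m.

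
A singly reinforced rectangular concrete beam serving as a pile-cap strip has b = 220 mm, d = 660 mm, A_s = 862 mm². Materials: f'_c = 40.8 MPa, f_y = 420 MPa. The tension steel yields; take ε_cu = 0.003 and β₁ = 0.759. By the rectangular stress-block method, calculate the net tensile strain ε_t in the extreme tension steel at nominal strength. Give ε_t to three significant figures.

ε_t ≈ 0.0287

a = A_s f_y/(0.85 f'_c b) = 47.45 mm.
β₁ = 0.759, so c = a/β₁ = 47.45/0.759 = 62.52 mm.
From the linear strain diagram with ε_cu = 0.003: ε_t = 0.003 (d − c)/c = 0.003 × (660 − 62.52)/62.52 = 0.0287.
Since ε_t ≥ 0.005, the section is tension-controlled.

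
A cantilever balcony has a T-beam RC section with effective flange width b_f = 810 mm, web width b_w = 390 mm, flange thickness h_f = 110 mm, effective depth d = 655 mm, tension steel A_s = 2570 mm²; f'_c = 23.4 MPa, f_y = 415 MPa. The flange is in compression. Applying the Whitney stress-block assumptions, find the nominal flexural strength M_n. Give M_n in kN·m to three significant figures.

Tension: T = A_s f_y = 2570 × 415 = 1066550 N.
Try a within the flange: a = T/(0.85 f'_c b_f) = 1066550/(0.85 × 23.4 × 810) = 66.20 mm.
Since a = 66.20 ≤ h_f = 110 mm, the stress block lies entirely in the flange; analyse as a rectangular beam of width b_f.
M_n = T(d − a/2) = 1066550 × (655 − 33.1) = 663.29 × 10⁶ N·mm.
M_n = 663.29 kN·m.

M_n ≈ 663 kN·m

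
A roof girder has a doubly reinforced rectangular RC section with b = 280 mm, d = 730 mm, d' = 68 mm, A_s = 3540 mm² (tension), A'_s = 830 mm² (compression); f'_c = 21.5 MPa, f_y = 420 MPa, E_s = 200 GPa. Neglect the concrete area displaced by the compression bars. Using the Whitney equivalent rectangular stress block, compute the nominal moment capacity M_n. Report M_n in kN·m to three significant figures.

M_n ≈ 935 kN·m

Assume both tension and compression steel yield.
Net tension couple steel: A_s − A'_s = 2710 mm².
a = (A_s − A'_s) f_y / (0.85 f'_c b) = 1138200/(0.85 × 21.5 × 280) = 222.44 mm.
c = a/β₁ = 222.44/0.85 = 261.69 mm; ε'_s = 0.003(c − d')/c = 0.0022 ≥ f_y/E_s = 0.0021, so compression steel does yield.
M_n = (A_s − A'_s) f_y (d − a/2) + A'_s f_y (d − d') = [1138200 × (730 − 111.22) + 348600 × (730 − 68)] × 10⁻⁶ = 704.30 + 230.77 = 935.07 kN·m.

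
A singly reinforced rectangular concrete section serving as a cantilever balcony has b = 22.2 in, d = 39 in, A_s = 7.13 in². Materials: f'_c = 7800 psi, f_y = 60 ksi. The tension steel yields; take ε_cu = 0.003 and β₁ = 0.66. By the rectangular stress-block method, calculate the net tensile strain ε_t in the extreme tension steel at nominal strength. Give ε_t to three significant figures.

a = A_s f_y/(0.85 f'_c b) = 2.907 in.
β₁ = 0.66, so c = a/β₁ = 2.907/0.66 = 4.405 in.
From the linear strain diagram with ε_cu = 0.003: ε_t = 0.003 (d − c)/c = 0.003 × (39 − 4.405)/4.405 = 0.0236.
Since ε_t ≥ 0.005, the section is tension-controlled.

ε_t ≈ 0.0236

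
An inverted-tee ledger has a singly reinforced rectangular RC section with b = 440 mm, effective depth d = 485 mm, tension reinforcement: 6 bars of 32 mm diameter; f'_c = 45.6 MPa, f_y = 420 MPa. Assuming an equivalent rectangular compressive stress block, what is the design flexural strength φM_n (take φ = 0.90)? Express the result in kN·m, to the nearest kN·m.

A_s = 6 × 804 = 4824 mm².
T = A_s f_y = 4824 × 420 = 2026080 N = 2026.08 kN.
From C = T: a = T/(0.85 f'_c b) = 2026080/(0.85 × 45.6 × 440) = 118.80 mm.
M_n = T(d − a/2) = 2026.08 kN × (485 − 59.4) mm = 862.30 kN·m.
φM_n = 0.90 × 862.30 = 776.07 kN·m.

φM_n ≈ 776 kN·m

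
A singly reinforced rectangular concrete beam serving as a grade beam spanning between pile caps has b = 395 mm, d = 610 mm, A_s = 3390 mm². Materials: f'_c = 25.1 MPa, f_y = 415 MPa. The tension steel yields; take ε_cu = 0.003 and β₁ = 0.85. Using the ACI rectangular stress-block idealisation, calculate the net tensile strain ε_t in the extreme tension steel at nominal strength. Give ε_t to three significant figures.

a = A_s f_y/(0.85 f'_c b) = 166.94 mm.
β₁ = 0.85, so c = a/β₁ = 166.94/0.85 = 196.40 mm.
From the linear strain diagram with ε_cu = 0.003: ε_t = 0.003 (d − c)/c = 0.003 × (610 − 196.40)/196.40 = 0.00632.
Since ε_t ≥ 0.005, the section is tension-controlled.

ε_t ≈ 0.00632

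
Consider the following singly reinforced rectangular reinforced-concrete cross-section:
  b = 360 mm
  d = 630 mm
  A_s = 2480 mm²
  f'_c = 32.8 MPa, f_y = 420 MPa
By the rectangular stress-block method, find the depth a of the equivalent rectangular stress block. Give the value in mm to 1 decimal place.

a ≈ 103.8 mm

T = A_s f_y = 2480 × 420 = 1041600 N = 1041.6 kN.
Setting C = 0.85 f'_c a b equal to T: a = 1041600/(0.85 × 32.8 × 360) = 103.8 mm.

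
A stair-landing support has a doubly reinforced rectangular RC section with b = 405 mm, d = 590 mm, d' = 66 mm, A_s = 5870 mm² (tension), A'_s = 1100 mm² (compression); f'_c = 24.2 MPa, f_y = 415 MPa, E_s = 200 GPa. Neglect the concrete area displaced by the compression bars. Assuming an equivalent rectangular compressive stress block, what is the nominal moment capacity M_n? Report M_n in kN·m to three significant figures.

Assume both tension and compression steel yield.
Net tension couple steel: A_s − A'_s = 4770 mm².
a = (A_s − A'_s) f_y / (0.85 f'_c b) = 1979550/(0.85 × 24.2 × 405) = 237.62 mm.
c = a/β₁ = 237.62/0.85 = 279.55 mm; ε'_s = 0.003(c − d')/c = 0.0023 ≥ f_y/E_s = 0.0021, so compression steel does yield.
M_n = (A_s − A'_s) f_y (d − a/2) + A'_s f_y (d − d') = [1979550 × (590 − 118.81) + 456500 × (590 − 66)] × 10⁻⁶ = 932.74 + 239.21 = 1171.95 kN·m.

M_n ≈ 1170 kN·m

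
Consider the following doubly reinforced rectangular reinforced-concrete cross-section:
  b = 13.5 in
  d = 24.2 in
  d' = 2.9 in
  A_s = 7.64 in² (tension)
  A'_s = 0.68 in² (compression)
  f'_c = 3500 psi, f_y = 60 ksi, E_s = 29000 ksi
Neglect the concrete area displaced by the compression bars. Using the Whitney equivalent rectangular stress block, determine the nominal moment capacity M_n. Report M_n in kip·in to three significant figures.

Assume both steels yield.
a = (A_s − A'_s) f_y/(0.85 f'_c b) = (7.64 − 0.68) × 60/(0.85 × 3.5 × 13.5) = 10.398 in.
c = a/β₁ = 10.398/0.85 = 12.233 in; ε'_s = 0.003(c − d')/c = 0.0023 ≥ ε_y = 0.0021, so the compression steel yields.
M_n = (A_s − A'_s) f_y (d − a/2) + A'_s f_y (d − d') = 417.6 × (24.2 − 5.199) + 40.8 × (24.2 − 2.9) = 7934.8 + 869.0 = 8803.8 kip·in.

M_n ≈ 8800 kip·in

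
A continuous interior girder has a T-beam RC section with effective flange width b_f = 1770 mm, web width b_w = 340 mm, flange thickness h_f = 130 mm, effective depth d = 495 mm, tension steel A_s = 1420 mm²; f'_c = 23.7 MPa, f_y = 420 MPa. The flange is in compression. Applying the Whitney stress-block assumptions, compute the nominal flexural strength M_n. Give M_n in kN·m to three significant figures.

Tension: T = A_s f_y = 1420 × 420 = 596400 N.
Try a within the flange: a = T/(0.85 f'_c b_f) = 596400/(0.85 × 23.7 × 1770) = 16.73 mm.
Since a = 16.73 ≤ h_f = 130 mm, the stress block lies entirely in the flange; analyse as a rectangular beam of width b_f.
M_n = T(d − a/2) = 596400 × (495 − 8.365) = 290.23 × 10⁶ N·mm.
M_n = 290.23 kN·m.

M_n ≈ 290 kN·m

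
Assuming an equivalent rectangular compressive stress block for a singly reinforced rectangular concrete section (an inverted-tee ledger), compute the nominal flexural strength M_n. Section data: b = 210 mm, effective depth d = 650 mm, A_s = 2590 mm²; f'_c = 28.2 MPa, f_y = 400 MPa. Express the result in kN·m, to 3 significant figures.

M_n ≈ 567 kN·m

T = A_s f_y = 2590 × 400 = 1036000 N = 1036 kN.
From C = T: a = T/(0.85 f'_c b) = 1036000/(0.85 × 28.2 × 210) = 205.81 mm.
M_n = T(d − a/2) = 1036 kN × (650 − 102.905) mm = 566.79 kN·m.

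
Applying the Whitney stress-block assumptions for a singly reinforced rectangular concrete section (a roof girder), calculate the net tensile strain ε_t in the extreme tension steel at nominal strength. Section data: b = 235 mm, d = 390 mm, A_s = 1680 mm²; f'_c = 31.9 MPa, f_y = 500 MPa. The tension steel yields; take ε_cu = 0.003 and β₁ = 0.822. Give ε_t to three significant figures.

a = A_s f_y/(0.85 f'_c b) = 131.83 mm.
β₁ = 0.822, so c = a/β₁ = 131.83/0.822 = 160.38 mm.
From the linear strain diagram with ε_cu = 0.003: ε_t = 0.003 (d − c)/c = 0.003 × (390 − 160.38)/160.38 = 0.00430.
ε_t is between 0.004 and 0.005 — transition zone.

ε_t ≈ 0.00430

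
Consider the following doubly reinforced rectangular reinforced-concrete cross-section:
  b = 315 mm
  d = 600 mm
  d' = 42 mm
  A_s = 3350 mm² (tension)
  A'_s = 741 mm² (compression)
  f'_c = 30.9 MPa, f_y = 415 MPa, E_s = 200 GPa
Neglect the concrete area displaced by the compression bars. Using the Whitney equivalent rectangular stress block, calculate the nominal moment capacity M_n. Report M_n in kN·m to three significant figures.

M_n ≈ 750 kN·m

Assume both tension and compression steel yield.
Net tension couple steel: A_s − A'_s = 2609 mm².
a = (A_s − A'_s) f_y / (0.85 f'_c b) = 1082735/(0.85 × 30.9 × 315) = 130.87 mm.
c = a/β₁ = 130.87/0.829 = 157.86 mm; ε'_s = 0.003(c − d')/c = 0.0022 ≥ f_y/E_s = 0.0021, so compression steel does yield.
M_n = (A_s − A'_s) f_y (d − a/2) + A'_s f_y (d − d') = [1082735 × (600 − 65.435) + 307515 × (600 − 42)] × 10⁻⁶ = 578.79 + 171.59 = 750.38 kN·m.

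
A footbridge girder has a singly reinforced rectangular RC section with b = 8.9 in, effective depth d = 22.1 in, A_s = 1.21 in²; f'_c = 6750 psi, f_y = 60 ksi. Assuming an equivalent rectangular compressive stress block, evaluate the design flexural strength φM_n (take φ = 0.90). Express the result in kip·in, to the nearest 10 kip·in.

T = A_s f_y = 1.21 × 60 = 72.6 kips.
a = T/(0.85 f'_c b) = 72.6/(0.85 × 6.75 × 8.9) = 1.422 in.
M_n = T(d − a/2) = 72.6 × (22.1 − 0.711) = 1552.8 kip·in.
φM_n = 0.90 × 1552.8 = 1397.5 kip·in.

φM_n ≈ 1400 kip·in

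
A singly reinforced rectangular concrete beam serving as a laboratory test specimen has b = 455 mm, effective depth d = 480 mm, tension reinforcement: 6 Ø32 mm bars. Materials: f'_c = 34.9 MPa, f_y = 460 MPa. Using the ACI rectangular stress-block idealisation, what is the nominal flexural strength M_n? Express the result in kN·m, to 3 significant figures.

A_s = 6 × 804 = 4824 mm².
T = A_s f_y = 4824 × 460 = 2219040 N = 2219.04 kN.
From C = T: a = T/(0.85 f'_c b) = 2219040/(0.85 × 34.9 × 455) = 164.40 mm.
M_n = T(d − a/2) = 2219.04 kN × (480 − 82.2) mm = 882.73 kN·m.

M_n ≈ 883 kN·m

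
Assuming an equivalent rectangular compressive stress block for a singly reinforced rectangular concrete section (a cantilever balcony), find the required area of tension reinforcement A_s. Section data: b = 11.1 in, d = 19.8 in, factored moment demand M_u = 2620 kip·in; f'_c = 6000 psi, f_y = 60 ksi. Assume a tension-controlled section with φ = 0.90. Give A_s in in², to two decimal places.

A_s ≈ 2.64 in²

M_n = M_u/φ = 2620/0.90 = 2911.11 kip·in.
From M_n = 0.85 f'_c a b (d − a/2):
a = d − √(d² − 2M_n/(0.85 f'_c b)) = 19.8 − √(19.8² − 2 × 2911.11/(0.85 × 6 × 11.1)) = 2.794 in.
A_s = 0.85 f'_c a b / f_y = 0.85 × 6 × 2.794 × 11.1 / 60 = 2.636 in².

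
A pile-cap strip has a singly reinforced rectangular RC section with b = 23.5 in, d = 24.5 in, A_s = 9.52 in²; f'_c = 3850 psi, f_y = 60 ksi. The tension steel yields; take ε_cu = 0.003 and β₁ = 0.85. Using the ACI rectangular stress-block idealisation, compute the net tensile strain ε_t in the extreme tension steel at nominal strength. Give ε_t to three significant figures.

a = A_s f_y/(0.85 f'_c b) = 7.427 in.
β₁ = 0.85, so c = a/β₁ = 7.427/0.85 = 8.738 in.
From the linear strain diagram with ε_cu = 0.003: ε_t = 0.003 (d − c)/c = 0.003 × (24.5 − 8.738)/8.738 = 0.00541.
Since ε_t ≥ 0.005, the section is tension-controlled.

ε_t ≈ 0.00541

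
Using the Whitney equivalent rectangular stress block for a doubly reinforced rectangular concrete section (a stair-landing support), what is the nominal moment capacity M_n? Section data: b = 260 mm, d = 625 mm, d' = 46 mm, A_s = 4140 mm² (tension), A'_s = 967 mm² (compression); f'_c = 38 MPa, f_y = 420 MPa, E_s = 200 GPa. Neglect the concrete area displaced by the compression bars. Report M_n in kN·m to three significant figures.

M_n ≈ 962 kN·m

Assume both tension and compression steel yield.
Net tension couple steel: A_s − A'_s = 3173 mm².
a = (A_s − A'_s) f_y / (0.85 f'_c b) = 1332660/(0.85 × 38 × 260) = 158.69 mm.
c = a/β₁ = 158.69/0.779 = 203.71 mm; ε'_s = 0.003(c − d')/c = 0.0023 ≥ f_y/E_s = 0.0021, so compression steel does yield.
M_n = (A_s − A'_s) f_y (d − a/2) + A'_s f_y (d − d') = [1332660 × (625 − 79.345) + 406140 × (625 − 46)] × 10⁻⁶ = 727.17 + 235.16 = 962.33 kN·m.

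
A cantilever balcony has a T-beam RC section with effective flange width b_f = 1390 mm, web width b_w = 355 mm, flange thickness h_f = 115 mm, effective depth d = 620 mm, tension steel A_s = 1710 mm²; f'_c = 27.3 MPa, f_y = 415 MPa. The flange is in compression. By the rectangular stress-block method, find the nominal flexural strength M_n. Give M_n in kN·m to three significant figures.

M_n ≈ 432 kN·m

Tension: T = A_s f_y = 1710 × 415 = 709650 N.
Try a within the flange: a = T/(0.85 f'_c b_f) = 709650/(0.85 × 27.3 × 1390) = 22.00 mm.
Since a = 22.00 ≤ h_f = 115 mm, the stress block lies entirely in the flange; analyse as a rectangular beam of width b_f.
M_n = T(d − a/2) = 709650 × (620 − 11) = 432.18 × 10⁶ N·mm.
M_n = 432.18 kN·m.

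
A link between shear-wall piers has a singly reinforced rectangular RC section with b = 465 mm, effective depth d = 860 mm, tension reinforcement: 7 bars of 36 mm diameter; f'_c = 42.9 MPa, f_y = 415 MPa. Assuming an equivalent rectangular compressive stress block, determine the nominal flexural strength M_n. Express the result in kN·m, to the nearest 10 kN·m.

A_s = 7 × 1018 = 7126 mm².
T = A_s f_y = 7126 × 415 = 2957290 N = 2957.29 kN.
From C = T: a = T/(0.85 f'_c b) = 2957290/(0.85 × 42.9 × 465) = 174.41 mm.
M_n = T(d − a/2) = 2957.29 kN × (860 − 87.205) mm = 2285.38 kN·m.

M_n ≈ 2290 kN·m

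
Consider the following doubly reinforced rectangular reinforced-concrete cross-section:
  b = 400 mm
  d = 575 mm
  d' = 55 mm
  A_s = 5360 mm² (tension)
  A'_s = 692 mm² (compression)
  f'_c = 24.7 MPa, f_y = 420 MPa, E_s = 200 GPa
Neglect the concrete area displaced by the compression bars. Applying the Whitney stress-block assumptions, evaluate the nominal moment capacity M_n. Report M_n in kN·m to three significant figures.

Assume both tension and compression steel yield.
Net tension couple steel: A_s − A'_s = 4668 mm².
a = (A_s − A'_s) f_y / (0.85 f'_c b) = 1960560/(0.85 × 24.7 × 400) = 233.46 mm.
c = a/β₁ = 233.46/0.85 = 274.66 mm; ε'_s = 0.003(c − d')/c = 0.0024 ≥ f_y/E_s = 0.0021, so compression steel does yield.
M_n = (A_s − A'_s) f_y (d − a/2) + A'_s f_y (d − d') = [1960560 × (575 − 116.73) + 290640 × (575 − 55)] × 10⁻⁶ = 898.47 + 151.13 = 1049.60 kN·m.

M_n ≈ 1050 kN·m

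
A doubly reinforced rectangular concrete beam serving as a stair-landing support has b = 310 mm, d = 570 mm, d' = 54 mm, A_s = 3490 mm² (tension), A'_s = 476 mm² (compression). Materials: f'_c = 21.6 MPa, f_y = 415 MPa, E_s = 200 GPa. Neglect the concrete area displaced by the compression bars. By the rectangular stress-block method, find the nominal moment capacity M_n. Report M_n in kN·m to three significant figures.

M_n ≈ 677 kN·m

Assume both tension and compression steel yield.
Net tension couple steel: A_s − A'_s = 3014 mm².
a = (A_s − A'_s) f_y / (0.85 f'_c b) = 1250810/(0.85 × 21.6 × 310) = 219.76 mm.
c = a/β₁ = 219.76/0.85 = 258.54 mm; ε'_s = 0.003(c − d')/c = 0.0024 ≥ f_y/E_s = 0.0021, so compression steel does yield.
M_n = (A_s − A'_s) f_y (d − a/2) + A'_s f_y (d − d') = [1250810 × (570 − 109.88) + 197540 × (570 − 54)] × 10⁻⁶ = 575.52 + 101.93 = 677.45 kN·m.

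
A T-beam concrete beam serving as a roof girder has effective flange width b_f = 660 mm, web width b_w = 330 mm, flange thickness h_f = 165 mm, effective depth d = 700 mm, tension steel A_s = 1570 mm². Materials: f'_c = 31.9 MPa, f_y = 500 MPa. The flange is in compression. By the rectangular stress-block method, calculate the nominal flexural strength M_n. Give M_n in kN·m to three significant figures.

M_n ≈ 532 kN·m

Tension: T = A_s f_y = 1570 × 500 = 785000 N.
Try a within the flange: a = T/(0.85 f'_c b_f) = 785000/(0.85 × 31.9 × 660) = 43.86 mm.
Since a = 43.86 ≤ h_f = 165 mm, the stress block lies entirely in the flange; analyse as a rectangular beam of width b_f.
M_n = T(d − a/2) = 785000 × (700 − 21.93) = 532.28 × 10⁶ N·mm.
M_n = 532.28 kN·m.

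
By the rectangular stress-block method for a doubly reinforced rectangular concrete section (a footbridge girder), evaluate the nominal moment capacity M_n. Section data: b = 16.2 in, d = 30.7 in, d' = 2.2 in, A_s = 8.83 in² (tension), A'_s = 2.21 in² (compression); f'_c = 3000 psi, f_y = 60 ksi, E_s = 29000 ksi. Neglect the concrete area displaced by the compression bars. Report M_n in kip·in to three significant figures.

M_n ≈ 14100 kip·in

Assume both steels yield.
a = (A_s − A'_s) f_y/(0.85 f'_c b) = (8.83 − 2.21) × 60/(0.85 × 3 × 16.2) = 9.615 in.
c = a/β₁ = 9.615/0.85 = 11.312 in; ε'_s = 0.003(c − d')/c = 0.0024 ≥ ε_y = 0.0021, so the compression steel yields.
M_n = (A_s − A'_s) f_y (d − a/2) + A'_s f_y (d − d') = 397.2 × (30.7 − 4.8075) + 132.6 × (30.7 − 2.2) = 10284.5 + 3779.1 = 14063.6 kip·in.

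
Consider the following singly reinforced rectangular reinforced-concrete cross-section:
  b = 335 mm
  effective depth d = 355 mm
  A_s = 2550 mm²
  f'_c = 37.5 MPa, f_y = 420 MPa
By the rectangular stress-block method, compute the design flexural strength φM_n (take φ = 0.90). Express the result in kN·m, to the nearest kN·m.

T = A_s f_y = 2550 × 420 = 1071000 N = 1071 kN.
From C = T: a = T/(0.85 f'_c b) = 1071000/(0.85 × 37.5 × 335) = 100.30 mm.
M_n = T(d − a/2) = 1071 kN × (355 − 50.15) mm = 326.49 kN·m.
φM_n = 0.90 × 326.49 = 293.84 kN·m.

φM_n ≈ 294 kN·m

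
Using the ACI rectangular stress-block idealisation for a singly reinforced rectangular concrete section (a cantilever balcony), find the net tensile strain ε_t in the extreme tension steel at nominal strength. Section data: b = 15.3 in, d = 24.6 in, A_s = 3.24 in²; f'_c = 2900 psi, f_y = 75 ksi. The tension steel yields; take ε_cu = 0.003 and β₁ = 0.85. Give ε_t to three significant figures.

a = A_s f_y/(0.85 f'_c b) = 6.443 in.
β₁ = 0.85, so c = a/β₁ = 6.443/0.85 = 7.580 in.
From the linear strain diagram with ε_cu = 0.003: ε_t = 0.003 (d − c)/c = 0.003 × (24.6 − 7.580)/7.580 = 0.00674.
Since ε_t ≥ 0.005, the section is tension-controlled.

ε_t ≈ 0.00674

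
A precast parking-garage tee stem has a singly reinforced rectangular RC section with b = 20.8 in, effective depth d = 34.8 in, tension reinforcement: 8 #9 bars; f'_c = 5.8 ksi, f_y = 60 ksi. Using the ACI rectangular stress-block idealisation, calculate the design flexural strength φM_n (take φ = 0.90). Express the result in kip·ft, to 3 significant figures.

φM_n ≈ 1170 kip·ft

A_s = 8 × 1 = 8 in².
T = A_s f_y = 8 × 60 = 480 kips.
a = T/(0.85 f'_c b) = 480/(0.85 × 5.8 × 20.8) = 4.681 in.
M_n = T(d − a/2) = 480 × (34.8 − 2.3405) = 15580.6 kip·in = 15580.6/12 = 1298.38 kip·ft.
φM_n = 0.90 × 1298.38 = 1168.54 kip·ft.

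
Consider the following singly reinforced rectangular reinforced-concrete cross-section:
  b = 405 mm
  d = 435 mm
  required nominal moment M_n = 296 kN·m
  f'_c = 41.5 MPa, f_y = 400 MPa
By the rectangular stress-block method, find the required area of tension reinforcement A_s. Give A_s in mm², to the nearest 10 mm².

With M_n = 0.85 f'_c a b (d − a/2), solve the quadratic for a:
a = d − √(d² − 2M_n/(0.85 f'_c b)) = 435 − √(435² − 2 × 296×10⁶/(0.85 × 41.5 × 405)) = 50.57 mm.
A_s = 0.85 f'_c a b / f_y = 0.85 × 41.5 × 50.57 × 405 / 400 = 1806.2 mm².

A_s ≈ 1810 mm²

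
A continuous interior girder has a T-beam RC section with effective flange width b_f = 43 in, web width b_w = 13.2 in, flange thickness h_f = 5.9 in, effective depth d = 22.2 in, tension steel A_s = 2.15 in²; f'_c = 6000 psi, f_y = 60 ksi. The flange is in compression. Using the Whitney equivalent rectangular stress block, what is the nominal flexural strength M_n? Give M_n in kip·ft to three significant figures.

M_n ≈ 235 kip·ft

Tension: T = A_s f_y = 2.15 × 60 = 129 kips.
Try a within the flange: a = T/(0.85 f'_c b_f) = 129/(0.85 × 6 × 43) = 0.588 in.
Since a = 0.588 ≤ h_f = 5.9 in, the stress block lies entirely in the flange; analyse as a rectangular beam of width b_f.
M_n = T(d − a/2) = 129 × (22.2 − 0.294) = 2825.9 kip·in.
M_n = 2825.9/12 = 235.49 kip·ft.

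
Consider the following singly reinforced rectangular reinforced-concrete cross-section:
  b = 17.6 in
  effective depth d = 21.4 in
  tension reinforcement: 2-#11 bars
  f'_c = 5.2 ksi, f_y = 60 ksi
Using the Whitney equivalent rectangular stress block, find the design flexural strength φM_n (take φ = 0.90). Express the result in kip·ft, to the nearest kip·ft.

A_s = 2 × 1.56 = 3.12 in².
T = A_s f_y = 3.12 × 60 = 187.2 kips.
a = T/(0.85 f'_c b) = 187.2/(0.85 × 5.2 × 17.6) = 2.406 in.
M_n = T(d − a/2) = 187.2 × (21.4 − 1.203) = 3780.9 kip·in = 3780.9/12 = 315.08 kip·ft.
φM_n = 0.90 × 315.08 = 283.57 kip·ft.

φM_n ≈ 284 kip·ft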